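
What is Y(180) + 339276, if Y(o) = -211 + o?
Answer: 339245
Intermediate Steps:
Y(180) + 339276 = (-211 + 180) + 339276 = -31 + 339276 = 339245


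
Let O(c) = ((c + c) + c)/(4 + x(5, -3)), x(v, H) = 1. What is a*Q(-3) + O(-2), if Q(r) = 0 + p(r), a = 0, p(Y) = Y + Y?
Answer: -6/5 ≈ -1.2000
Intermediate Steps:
p(Y) = 2*Y
Q(r) = 2*r (Q(r) = 0 + 2*r = 2*r)
O(c) = 3*c/5 (O(c) = ((c + c) + c)/(4 + 1) = (2*c + c)/5 = (3*c)*(1/5) = 3*c/5)
a*Q(-3) + O(-2) = 0*(2*(-3)) + (3/5)*(-2) = 0*(-6) - 6/5 = 0 - 6/5 = -6/5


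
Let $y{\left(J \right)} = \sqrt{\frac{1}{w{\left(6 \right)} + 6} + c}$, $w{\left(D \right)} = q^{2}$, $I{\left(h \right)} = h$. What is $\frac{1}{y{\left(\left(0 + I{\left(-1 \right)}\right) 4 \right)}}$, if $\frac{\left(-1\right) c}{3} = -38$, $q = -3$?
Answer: $\frac{\sqrt{25665}}{1711} \approx 0.093631$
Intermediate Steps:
$w{\left(D \right)} = 9$ ($w{\left(D \right)} = \left(-3\right)^{2} = 9$)
$c = 114$ ($c = \left(-3\right) \left(-38\right) = 114$)
$y{\left(J \right)} = \frac{\sqrt{25665}}{15}$ ($y{\left(J \right)} = \sqrt{\frac{1}{9 + 6} + 114} = \sqrt{\frac{1}{15} + 114} = \sqrt{\frac{1711}{15}} = \frac{\sqrt{25665}}{15}$)
$\frac{1}{y{\left(\left(0 + I{\left(-1 \right)}\right) 4 \right)}} = \frac{1}{\frac{1}{15} \sqrt{25665}} = \frac{\sqrt{25665}}{1711}$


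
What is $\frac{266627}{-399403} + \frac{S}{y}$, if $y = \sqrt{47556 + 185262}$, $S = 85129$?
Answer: $- \frac{266627}{399403} + \frac{85129 \sqrt{232818}}{232818} \approx 175.76$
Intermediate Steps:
$y = \sqrt{232818} \approx 482.51$
$\frac{266627}{-399403} + \frac{S}{y} = \frac{266627}{-399403} + \frac{85129}{\sqrt{232818}} = 266627 \left(- \frac{1}{399403}\right) + 85129 \frac{\sqrt{232818}}{232818} = - \frac{266627}{399403} + \frac{85129 \sqrt{232818}}{232818}$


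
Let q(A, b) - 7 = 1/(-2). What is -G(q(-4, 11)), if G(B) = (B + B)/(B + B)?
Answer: -1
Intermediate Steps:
q(A, b) = 13/2 (q(A, b) = 7 + 1/(-2) = 7 - 1/2 = 13/2)
G(B) = 1 (G(B) = (2*B)/((2*B)) = (2*B)*(1/(2*B)) = 1)
-G(q(-4, 11)) = -1*1 = -1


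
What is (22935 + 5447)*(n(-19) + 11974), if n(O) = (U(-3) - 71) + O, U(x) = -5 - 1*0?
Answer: 337149778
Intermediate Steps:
U(x) = -5 (U(x) = -5 + 0 = -5)
n(O) = -76 + O (n(O) = (-5 - 71) + O = -76 + O)
(22935 + 5447)*(n(-19) + 11974) = (22935 + 5447)*((-76 - 19) + 11974) = 28382*(-95 + 11974) = 28382*11879 = 337149778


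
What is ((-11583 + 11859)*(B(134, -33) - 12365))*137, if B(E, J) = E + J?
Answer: -463726368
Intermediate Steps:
((-11583 + 11859)*(B(134, -33) - 12365))*137 = ((-11583 + 11859)*((134 - 33) - 12365))*137 = (276*(101 - 12365))*137 = (276*(-12264))*137 = -3384864*137 = -463726368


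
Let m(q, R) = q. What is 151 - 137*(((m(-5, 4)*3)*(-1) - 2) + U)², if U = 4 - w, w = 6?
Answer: -16426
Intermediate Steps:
U = -2 (U = 4 - 1*6 = 4 - 6 = -2)
151 - 137*(((m(-5, 4)*3)*(-1) - 2) + U)² = 151 - 137*((-5*3*(-1) - 2) - 2)² = 151 - 137*((-15*(-1) - 2) - 2)² = 151 - 137*((15 - 2) - 2)² = 151 - 137*(13 - 2)² = 151 - 137*11² = 151 - 137*121 = 151 - 16577 = -16426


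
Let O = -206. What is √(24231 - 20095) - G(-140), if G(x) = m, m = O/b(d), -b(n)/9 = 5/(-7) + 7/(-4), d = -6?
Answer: 5768/621 + 2*√1034 ≈ 73.600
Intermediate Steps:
b(n) = 621/28 (b(n) = -9*(5/(-7) + 7/(-4)) = -9*(5*(-⅐) + 7*(-¼)) = -9*(-5/7 - 7/4) = -9*(-69/28) = 621/28)
m = -5768/621 (m = -206/621/28 = -206*28/621 = -5768/621 ≈ -9.2882)
G(x) = -5768/621
√(24231 - 20095) - G(-140) = √(24231 - 20095) - 1*(-5768/621) = √4136 + 5768/621 = 2*√1034 + 5768/621 = 5768/621 + 2*√1034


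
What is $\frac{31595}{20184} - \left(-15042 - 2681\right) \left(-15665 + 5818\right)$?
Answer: $- \frac{3522478970509}{20184} \approx -1.7452 \cdot 10^{8}$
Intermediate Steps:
$\frac{31595}{20184} - \left(-15042 - 2681\right) \left(-15665 + 5818\right) = 31595 \cdot \frac{1}{20184} - \left(-17723\right) \left(-9847\right) = \frac{31595}{20184} - 174518381 = - \frac{3522478970509}{20184}$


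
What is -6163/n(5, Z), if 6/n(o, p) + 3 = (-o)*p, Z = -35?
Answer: -530018/3 ≈ -1.7667e+5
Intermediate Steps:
n(o, p) = 6/(-3 - o*p) (n(o, p) = 6/(-3 + (-o)*p) = 6/(-3 - o*p))
-6163/n(5, Z) = -6163/((-6/(3 + 5*(-35)))) = -6163/((-6/(3 - 175))) = -6163/((-6/(-172))) = -6163/((-6*(-1/172))) = -6163/3/86 = -6163*86/3 = -530018/3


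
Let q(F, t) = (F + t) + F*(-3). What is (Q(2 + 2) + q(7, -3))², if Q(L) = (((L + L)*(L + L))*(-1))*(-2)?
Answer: 12321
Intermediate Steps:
Q(L) = 8*L² (Q(L) = (((2*L)*(2*L))*(-1))*(-2) = ((4*L²)*(-1))*(-2) = -4*L²*(-2) = 8*L²)
q(F, t) = t - 2*F (q(F, t) = (F + t) - 3*F = t - 2*F)
(Q(2 + 2) + q(7, -3))² = (8*(2 + 2)² + (-3 - 2*7))² = (8*4² + (-3 - 14))² = (8*16 - 17)² = (128 - 17)² = 111² = 12321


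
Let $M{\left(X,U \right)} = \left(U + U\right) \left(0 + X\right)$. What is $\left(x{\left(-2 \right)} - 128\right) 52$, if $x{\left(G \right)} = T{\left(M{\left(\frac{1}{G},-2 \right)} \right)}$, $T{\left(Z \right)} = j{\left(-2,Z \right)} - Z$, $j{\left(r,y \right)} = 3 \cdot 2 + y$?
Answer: $-6344$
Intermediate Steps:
$j{\left(r,y \right)} = 6 + y$
$M{\left(X,U \right)} = 2 U X$
$T{\left(Z \right)} = 6$ ($T{\left(Z \right)} = \left(6 + Z\right) - Z = 6$)
$x{\left(G \right)} = 6$
$\left(x{\left(-2 \right)} - 128\right) 52 = \left(6 - 128\right) 52 = \left(-122\right) 52 = -6344$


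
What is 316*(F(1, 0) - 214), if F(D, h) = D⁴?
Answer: -67308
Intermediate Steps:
316*(F(1, 0) - 214) = 316*(1⁴ - 214) = 316*(1 - 214) = 316*(-213) = -67308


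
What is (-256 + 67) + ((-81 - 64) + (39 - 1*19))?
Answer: -314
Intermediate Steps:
(-256 + 67) + ((-81 - 64) + (39 - 1*19)) = -189 + (-145 + (39 - 19)) = -189 + (-145 + 20) = -189 - 125 = -314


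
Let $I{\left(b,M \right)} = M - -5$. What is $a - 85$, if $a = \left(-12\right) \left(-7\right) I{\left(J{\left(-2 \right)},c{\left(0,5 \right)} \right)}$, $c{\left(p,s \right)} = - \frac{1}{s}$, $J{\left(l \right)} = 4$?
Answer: $\frac{1591}{5} \approx 318.2$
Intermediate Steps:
$I{\left(b,M \right)} = 5 + M$ ($I{\left(b,M \right)} = M + 5 = 5 + M$)
$a = \frac{2016}{5}$ ($a = \left(-12\right) \left(-7\right) \left(5 - \frac{1}{5}\right) = 84 \left(5 - \frac{1}{5}\right) = 84 \cdot \frac{24}{5} = \frac{2016}{5} \approx 403.2$)
$a - 85 = \frac{2016}{5} - 85 = \frac{1591}{5}$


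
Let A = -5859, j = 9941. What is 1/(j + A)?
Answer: 1/4082 ≈ 0.00024498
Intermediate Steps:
1/(j + A) = 1/(9941 - 5859) = 1/4082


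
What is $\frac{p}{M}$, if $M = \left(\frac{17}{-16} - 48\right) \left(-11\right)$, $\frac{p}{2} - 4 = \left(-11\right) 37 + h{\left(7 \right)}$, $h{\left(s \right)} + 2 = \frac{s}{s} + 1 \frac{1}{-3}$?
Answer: $- \frac{38816}{25905} \approx -1.4984$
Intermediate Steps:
$h{\left(s \right)} = - \frac{4}{3}$ ($h{\left(s \right)} = -2 + \left(\frac{s}{s} + 1 \frac{1}{-3}\right) = -2 + \left(1 + 1 \left(- \frac{1}{3}\right)\right) = -2 + \left(1 - \frac{1}{3}\right) = -2 + \frac{2}{3} = - \frac{4}{3}$)
$p = - \frac{2426}{3}$ ($p = 8 + 2 \left(\left(-11\right) 37 - \frac{4}{3}\right) = 8 + 2 \left(-407 - \frac{4}{3}\right) = 8 + 2 \left(- \frac{1225}{3}\right) = 8 - \frac{2450}{3} = - \frac{2426}{3} \approx -808.67$)
$M = \frac{8635}{16}$ ($M = \left(17 \left(- \frac{1}{16}\right) - 48\right) \left(-11\right) = \left(- \frac{17}{16} - 48\right) \left(-11\right) = \left(- \frac{785}{16}\right) \left(-11\right) = \frac{8635}{16} \approx 539.69$)
$\frac{p}{M} = - \frac{2426}{3 \cdot \frac{8635}{16}} = \left(- \frac{2426}{3}\right) \frac{16}{8635} = - \frac{38816}{25905}$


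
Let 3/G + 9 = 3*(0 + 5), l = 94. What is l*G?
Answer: 47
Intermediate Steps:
G = 1/2 (G = 3/(-9 + 3*(0 + 5)) = 3/(-9 + 3*5) = 3/(-9 + 15) = 3/6 = 3*(1/6) = 1/2 ≈ 0.50000)
l*G = 94*(1/2) = 47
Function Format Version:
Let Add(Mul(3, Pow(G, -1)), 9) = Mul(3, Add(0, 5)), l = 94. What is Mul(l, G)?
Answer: 47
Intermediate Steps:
G = Rational(1, 2) (G = Mul(3, Pow(Add(-9, Mul(3, Add(0, 5))), -1)) = Mul(3, Pow(Add(-9, Mul(3, 5)), -1)) = Mul(3, Pow(Add(-9, 15), -1)) = Mul(3, Pow(6, -1)) = Mul(3, Rational(1, 6)) = Rational(1, 2) ≈ 0.50000)
Mul(l, G) = Mul(94, Rational(1, 2)) = 47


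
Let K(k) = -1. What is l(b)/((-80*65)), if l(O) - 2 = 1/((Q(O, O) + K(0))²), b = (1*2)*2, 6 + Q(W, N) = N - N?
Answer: -99/254800 ≈ -0.00038854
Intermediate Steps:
Q(W, N) = -6 (Q(W, N) = -6 + (N - N) = -6 + 0 = -6)
b = 4 (b = 2*2 = 4)
l(O) = 99/49 (l(O) = 2 + 1/((-6 - 1)²) = 2 + 1/((-7)²) = 2 + 1/49 = 99/49)
l(b)/((-80*65)) = 99/(49*((-80*65))) = (99/49)/(-5200) = (99/49)*(-1/5200) = -99/254800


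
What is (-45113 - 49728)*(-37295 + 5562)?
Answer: 3009589453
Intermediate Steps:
(-45113 - 49728)*(-37295 + 5562) = -94841*(-31733) = 3009589453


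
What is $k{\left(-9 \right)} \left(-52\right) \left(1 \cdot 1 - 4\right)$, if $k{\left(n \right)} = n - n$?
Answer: $0$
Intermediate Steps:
$k{\left(n \right)} = 0$
$k{\left(-9 \right)} \left(-52\right) \left(1 \cdot 1 - 4\right) = 0 \left(-52\right) \left(1 \cdot 1 - 4\right) = 0 \left(1 - 4\right) = 0 \left(-3\right) = 0$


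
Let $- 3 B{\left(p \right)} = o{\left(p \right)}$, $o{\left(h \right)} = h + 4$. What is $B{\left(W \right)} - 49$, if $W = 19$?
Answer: $- \frac{170}{3} \approx -56.667$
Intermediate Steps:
$o{\left(h \right)} = 4 + h$
$B{\left(p \right)} = - \frac{4}{3} - \frac{p}{3}$ ($B{\left(p \right)} = - \frac{4 + p}{3} = - \frac{4}{3} - \frac{p}{3}$)
$B{\left(W \right)} - 49 = \left(- \frac{4}{3} - \frac{19}{3}\right) - 49 = - \frac{23}{3} - 49 = - \frac{170}{3}$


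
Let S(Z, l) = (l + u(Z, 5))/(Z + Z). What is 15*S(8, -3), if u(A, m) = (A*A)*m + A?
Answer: 4875/16 ≈ 304.69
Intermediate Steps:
u(A, m) = A + m*A**2 (u(A, m) = A**2*m + A = m*A**2 + A = A + m*A**2)
S(Z, l) = (l + Z*(1 + 5*Z))/(2*Z) (S(Z, l) = (l + Z*(1 + Z*5))/(Z + Z) = (l + Z*(1 + 5*Z))/((2*Z)) = (l + Z*(1 + 5*Z))*(1/(2*Z)) = (l + Z*(1 + 5*Z))/(2*Z))
15*S(8, -3) = 15*((1/2)*(-3 + 8*(1 + 5*8))/8) = 15*((1/2)*(1/8)*(-3 + 8*(1 + 40))) = 15*((1/2)*(1/8)*(-3 + 8*41)) = 15*((1/2)*(1/8)*(-3 + 328)) = 15*((1/2)*(1/8)*325) = 15*(325/16) = 4875/16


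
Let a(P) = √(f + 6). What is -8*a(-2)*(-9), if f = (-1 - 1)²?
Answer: 72*√10 ≈ 227.68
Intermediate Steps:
f = 4 (f = (-2)² = 4)
a(P) = √10 (a(P) = √(4 + 6) = √10)
-8*a(-2)*(-9) = -8*√10*(-9) = 72*√10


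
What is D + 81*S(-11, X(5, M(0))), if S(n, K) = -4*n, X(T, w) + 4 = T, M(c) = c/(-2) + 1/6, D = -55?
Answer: 3509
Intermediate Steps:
M(c) = ⅙ - c/2 (M(c) = c*(-½) + 1*(⅙) = -c/2 + ⅙ = ⅙ - c/2)
X(T, w) = -4 + T
D + 81*S(-11, X(5, M(0))) = -55 + 81*(-4*(-11)) = -55 + 81*44 = -55 + 3564 = 3509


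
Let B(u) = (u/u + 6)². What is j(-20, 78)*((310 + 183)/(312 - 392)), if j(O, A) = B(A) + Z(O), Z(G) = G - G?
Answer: -24157/80 ≈ -301.96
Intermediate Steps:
Z(G) = 0
B(u) = 49 (B(u) = (1 + 6)² = 7² = 49)
j(O, A) = 49 (j(O, A) = 49 + 0 = 49)
j(-20, 78)*((310 + 183)/(312 - 392)) = 49*((310 + 183)/(312 - 392)) = 49*(493/(-80)) = 49*(493*(-1/80)) = 49*(-493/80) = -24157/80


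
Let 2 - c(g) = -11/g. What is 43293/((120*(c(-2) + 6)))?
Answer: 14431/100 ≈ 144.31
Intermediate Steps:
c(g) = 2 + 11/g (c(g) = 2 - (-11)/g = 2 + 11/g)
43293/((120*(c(-2) + 6))) = 43293/((120*((2 + 11/(-2)) + 6))) = 43293/((120*((2 + 11*(-½)) + 6))) = 43293/((120*((2 - 11/2) + 6))) = 43293/((120*(-7/2 + 6))) = 43293/((120*(5/2))) = 43293/300 = 43293*(1/300) = 14431/100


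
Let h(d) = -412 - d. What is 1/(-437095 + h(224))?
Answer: -1/437731 ≈ -2.2845e-6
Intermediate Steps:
1/(-437095 + h(224)) = 1/(-437095 + (-412 - 1*224)) = 1/(-437095 + (-412 - 224)) = 1/(-437095 - 636) = 1/(-437731) = -1/437731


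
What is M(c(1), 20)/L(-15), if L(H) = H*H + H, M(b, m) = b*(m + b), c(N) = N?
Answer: ⅒ ≈ 0.10000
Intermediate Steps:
M(b, m) = b*(b + m)
L(H) = H + H² (L(H) = H² + H = H + H²)
M(c(1), 20)/L(-15) = (1*(1 + 20))/((-15*(1 - 15))) = (1*21)/((-15*(-14))) = 21/210 = 21*(1/210) = ⅒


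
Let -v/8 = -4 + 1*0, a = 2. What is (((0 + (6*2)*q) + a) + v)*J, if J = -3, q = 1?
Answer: -138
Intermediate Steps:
v = 32 (v = -8*(-4 + 1*0) = -8*(-4 + 0) = -8*(-4) = 32)
(((0 + (6*2)*q) + a) + v)*J = (((0 + (6*2)*1) + 2) + 32)*(-3) = (((0 + 12*1) + 2) + 32)*(-3) = (((0 + 12) + 2) + 32)*(-3) = ((12 + 2) + 32)*(-3) = (14 + 32)*(-3) = 46*(-3) = -138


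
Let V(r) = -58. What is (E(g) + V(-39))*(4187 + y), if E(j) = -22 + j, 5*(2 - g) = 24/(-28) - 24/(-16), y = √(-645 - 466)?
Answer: -22898703/70 - 5469*I*√1111/70 ≈ -3.2712e+5 - 2604.2*I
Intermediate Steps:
y = I*√1111 (y = √(-1111) = I*√1111 ≈ 33.332*I)
g = 131/70 (g = 2 - (24/(-28) - 24/(-16))/5 = 2 - (24*(-1/28) - 24*(-1/16))/5 = 2 - (-6/7 + 3/2)/5 = 2 - ⅕*9/14 = 2 - 9/70 = 131/70 ≈ 1.8714)
(E(g) + V(-39))*(4187 + y) = ((-22 + 131/70) - 58)*(4187 + I*√1111) = (-1409/70 - 58)*(4187 + I*√1111) = -5469*(4187 + I*√1111)/70 = -22898703/70 - 5469*I*√1111/70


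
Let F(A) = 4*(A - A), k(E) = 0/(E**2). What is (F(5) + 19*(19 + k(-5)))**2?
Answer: 130321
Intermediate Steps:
k(E) = 0 (k(E) = 0/E**2 = 0)
F(A) = 0 (F(A) = 4*0 = 0)
(F(5) + 19*(19 + k(-5)))**2 = (0 + 19*(19 + 0))**2 = (0 + 19*19)**2 = (0 + 361)**2 = 361**2 = 130321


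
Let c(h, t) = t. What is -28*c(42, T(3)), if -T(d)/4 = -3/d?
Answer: -112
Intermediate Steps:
T(d) = 12/d (T(d) = -(-12)/d = 12/d)
-28*c(42, T(3)) = -336/3 = -28*4 = -112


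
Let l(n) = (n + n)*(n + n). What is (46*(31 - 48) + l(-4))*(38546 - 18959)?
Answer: -14063466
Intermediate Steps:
l(n) = 4*n**2 (l(n) = (2*n)*(2*n) = 4*n**2)
(46*(31 - 48) + l(-4))*(38546 - 18959) = (46*(31 - 48) + 4*(-4)**2)*(38546 - 18959) = (46*(-17) + 4*16)*19587 = (-782 + 64)*19587 = -718*19587 = -14063466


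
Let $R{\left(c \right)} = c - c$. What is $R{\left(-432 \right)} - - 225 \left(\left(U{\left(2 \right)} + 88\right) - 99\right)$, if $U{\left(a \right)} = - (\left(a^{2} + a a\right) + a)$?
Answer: $-4725$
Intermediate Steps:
$U{\left(a \right)} = - a - 2 a^{2}$ ($U{\left(a \right)} = - (\left(a^{2} + a^{2}\right) + a) = - (2 a^{2} + a) = - (a + 2 a^{2}) = - a - 2 a^{2}$)
$R{\left(c \right)} = 0$
$R{\left(-432 \right)} - - 225 \left(\left(U{\left(2 \right)} + 88\right) - 99\right) = 0 - - 225 \left(\left(\left(-1\right) 2 \left(1 + 2 \cdot 2\right) + 88\right) - 99\right) = 0 - - 225 \left(\left(\left(-1\right) 2 \left(1 + 4\right) + 88\right) + \left(-145 + 46\right)\right) = 0 - - 225 \left(\left(\left(-1\right) 2 \cdot 5 + 88\right) - 99\right) = 0 - - 225 \left(\left(-10 + 88\right) - 99\right) = 0 - - 225 \left(78 - 99\right) = 0 - \left(-225\right) \left(-21\right) = 0 - 4725 = -4725$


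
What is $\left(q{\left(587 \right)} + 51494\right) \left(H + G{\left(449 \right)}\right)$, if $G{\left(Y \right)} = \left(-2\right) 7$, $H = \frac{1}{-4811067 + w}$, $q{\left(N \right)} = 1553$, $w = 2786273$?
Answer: $- \frac{1503729515499}{2024794} \approx -7.4266 \cdot 10^{5}$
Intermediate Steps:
$H = - \frac{1}{2024794}$ ($H = \frac{1}{-4811067 + 2786273} = \frac{1}{-2024794} = - \frac{1}{2024794} \approx -4.9388 \cdot 10^{-7}$)
$G{\left(Y \right)} = -14$
$\left(q{\left(587 \right)} + 51494\right) \left(H + G{\left(449 \right)}\right) = \left(1553 + 51494\right) \left(- \frac{1}{2024794} - 14\right) = 53047 \left(- \frac{28347117}{2024794}\right) = - \frac{1503729515499}{2024794}$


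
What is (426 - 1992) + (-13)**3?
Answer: -3763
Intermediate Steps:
(426 - 1992) + (-13)**3 = -1566 - 2197 = -3763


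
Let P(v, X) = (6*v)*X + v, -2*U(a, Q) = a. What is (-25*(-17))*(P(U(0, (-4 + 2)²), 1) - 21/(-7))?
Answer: 1275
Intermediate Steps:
U(a, Q) = -a/2
P(v, X) = v + 6*X*v (P(v, X) = 6*X*v + v = v + 6*X*v)
(-25*(-17))*(P(U(0, (-4 + 2)²), 1) - 21/(-7)) = (-25*(-17))*((-½*0)*(1 + 6*1) - 21/(-7)) = 425*(0*(1 + 6) - 21*(-⅐)) = 425*(0*7 + 3) = 425*(0 + 3) = 425*3 = 1275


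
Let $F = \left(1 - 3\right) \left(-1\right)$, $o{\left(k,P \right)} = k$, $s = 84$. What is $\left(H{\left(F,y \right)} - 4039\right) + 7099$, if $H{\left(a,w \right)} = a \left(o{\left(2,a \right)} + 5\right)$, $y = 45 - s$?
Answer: $3074$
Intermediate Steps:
$y = -39$ ($y = 45 - 84 = -39$)
$F = 2$ ($F = \left(-2\right) \left(-1\right) = 2$)
$H{\left(a,w \right)} = 7 a$ ($H{\left(a,w \right)} = a \left(2 + 5\right) = a 7 = 7 a$)
$\left(H{\left(F,y \right)} - 4039\right) + 7099 = \left(7 \cdot 2 - 4039\right) + 7099 = \left(14 - 4039\right) + 7099 = -4025 + 7099 = 3074$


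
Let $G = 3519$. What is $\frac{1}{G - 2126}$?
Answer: $\frac{1}{1393} \approx 0.00071787$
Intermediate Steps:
$\frac{1}{G - 2126} = \frac{1}{3519 - 2126} = \frac{1}{1393}$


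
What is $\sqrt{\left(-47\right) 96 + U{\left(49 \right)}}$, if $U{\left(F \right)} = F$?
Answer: $i \sqrt{4463} \approx 66.806 i$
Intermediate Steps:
$\sqrt{\left(-47\right) 96 + U{\left(49 \right)}} = \sqrt{\left(-47\right) 96 + 49} = \sqrt{-4512 + 49} = \sqrt{-4463} = i \sqrt{4463}$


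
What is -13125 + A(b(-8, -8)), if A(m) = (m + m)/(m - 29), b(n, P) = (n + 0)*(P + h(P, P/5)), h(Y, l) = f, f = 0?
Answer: -459247/35 ≈ -13121.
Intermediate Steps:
h(Y, l) = 0
b(n, P) = P*n (b(n, P) = (n + 0)*(P + 0) = n*P = P*n)
A(m) = 2*m/(-29 + m) (A(m) = (2*m)/(-29 + m) = 2*m/(-29 + m))
-13125 + A(b(-8, -8)) = -13125 + 2*(-8*(-8))/(-29 - 8*(-8)) = -13125 + 2*64/(-29 + 64) = -13125 + 2*64/35 = -13125 + 2*64*(1/35) = -13125 + 128/35 = -459247/35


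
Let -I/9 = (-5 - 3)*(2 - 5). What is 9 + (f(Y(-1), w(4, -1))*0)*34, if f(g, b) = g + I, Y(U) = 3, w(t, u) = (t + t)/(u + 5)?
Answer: 9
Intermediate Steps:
w(t, u) = 2*t/(5 + u) (w(t, u) = (2*t)/(5 + u) = 2*t/(5 + u))
I = -216 (I = -9*(-5 - 3)*(2 - 5) = -(-72)*(-3) = -9*24 = -216)
f(g, b) = -216 + g (f(g, b) = g - 216 = -216 + g)
9 + (f(Y(-1), w(4, -1))*0)*34 = 9 + ((-216 + 3)*0)*34 = 9 - 213*0*34 = 9 + 0*34 = 9 + 0 = 9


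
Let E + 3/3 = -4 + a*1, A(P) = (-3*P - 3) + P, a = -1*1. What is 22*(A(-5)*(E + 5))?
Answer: -154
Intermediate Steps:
a = -1
A(P) = -3 - 2*P (A(P) = (-3 - 3*P) + P = -3 - 2*P)
E = -6 (E = -1 + (-4 - 1*1) = -1 + (-4 - 1) = -1 - 5 = -6)
22*(A(-5)*(E + 5)) = 22*((-3 - 2*(-5))*(-6 + 5)) = 22*((-3 + 10)*(-1)) = 22*(7*(-1)) = 22*(-7) = -154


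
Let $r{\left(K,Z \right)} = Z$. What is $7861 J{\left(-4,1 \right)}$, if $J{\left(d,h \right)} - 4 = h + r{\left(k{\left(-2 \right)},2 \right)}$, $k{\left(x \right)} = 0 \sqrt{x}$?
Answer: $55027$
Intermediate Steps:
$k{\left(x \right)} = 0$
$J{\left(d,h \right)} = 6 + h$ ($J{\left(d,h \right)} = 4 + \left(h + 2\right) = 4 + \left(2 + h\right) = 6 + h$)
$7861 J{\left(-4,1 \right)} = 7861 \left(6 + 1\right) = 7861 \cdot 7 = 55027$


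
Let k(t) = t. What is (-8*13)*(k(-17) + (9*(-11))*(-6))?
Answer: -60008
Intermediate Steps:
(-8*13)*(k(-17) + (9*(-11))*(-6)) = (-8*13)*(-17 + (9*(-11))*(-6)) = -104*(-17 - 99*(-6)) = -104*(-17 + 594) = -104*577 = -60008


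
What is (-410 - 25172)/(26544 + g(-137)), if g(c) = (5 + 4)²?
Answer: -25582/26625 ≈ -0.96083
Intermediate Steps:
g(c) = 81 (g(c) = 9² = 81)
(-410 - 25172)/(26544 + g(-137)) = (-410 - 25172)/(26544 + 81) = -25582/26625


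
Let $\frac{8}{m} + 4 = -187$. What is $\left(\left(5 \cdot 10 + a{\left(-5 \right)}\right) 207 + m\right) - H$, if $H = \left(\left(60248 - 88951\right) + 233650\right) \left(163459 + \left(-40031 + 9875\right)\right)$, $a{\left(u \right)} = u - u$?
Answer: $- \frac{5218127561889}{191} \approx -2.732 \cdot 10^{10}$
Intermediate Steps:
$a{\left(u \right)} = 0$
$m = - \frac{8}{191}$ ($m = \frac{8}{-4 - 187} = \frac{8}{-191} = 8 \left(- \frac{1}{191}\right) = - \frac{8}{191} \approx -0.041885$)
$H = 27320049941$ ($H = \left(-28703 + 233650\right) \left(163459 - 30156\right) = 204947 \cdot 133303 = 27320049941$)
$\left(\left(5 \cdot 10 + a{\left(-5 \right)}\right) 207 + m\right) - H = \left(\left(5 \cdot 10 + 0\right) 207 - \frac{8}{191}\right) - 27320049941 = \left(\left(50 + 0\right) 207 - \frac{8}{191}\right) - 27320049941 = \left(50 \cdot 207 - \frac{8}{191}\right) - 27320049941 = \left(10350 - \frac{8}{191}\right) - 27320049941 = \frac{1976842}{191} - 27320049941 = - \frac{5218127561889}{191}$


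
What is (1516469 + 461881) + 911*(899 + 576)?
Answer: 3322075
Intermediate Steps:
(1516469 + 461881) + 911*(899 + 576) = 1978350 + 911*1475 = 1978350 + 1343725 = 3322075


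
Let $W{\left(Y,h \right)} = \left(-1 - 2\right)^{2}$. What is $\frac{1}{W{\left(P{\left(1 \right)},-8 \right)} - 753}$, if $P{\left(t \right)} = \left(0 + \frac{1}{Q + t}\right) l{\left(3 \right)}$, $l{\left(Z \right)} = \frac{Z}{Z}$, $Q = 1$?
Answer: $- \frac{1}{744} \approx -0.0013441$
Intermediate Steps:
$l{\left(Z \right)} = 1$
$P{\left(t \right)} = \frac{1}{1 + t}$ ($P{\left(t \right)} = \left(0 + \frac{1}{1 + t}\right) 1 = \frac{1}{1 + t} 1 = \frac{1}{1 + t}$)
$W{\left(Y,h \right)} = 9$ ($W{\left(Y,h \right)} = \left(-3\right)^{2} = 9$)
$\frac{1}{W{\left(P{\left(1 \right)},-8 \right)} - 753} = \frac{1}{9 - 753} = \frac{1}{-744} = - \frac{1}{744}$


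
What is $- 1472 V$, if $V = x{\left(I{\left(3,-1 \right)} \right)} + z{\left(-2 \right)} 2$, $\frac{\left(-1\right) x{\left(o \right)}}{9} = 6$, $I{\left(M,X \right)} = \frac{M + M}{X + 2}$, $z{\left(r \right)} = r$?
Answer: $85376$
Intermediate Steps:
$I{\left(M,X \right)} = \frac{2 M}{2 + X}$
$x{\left(o \right)} = -54$ ($x{\left(o \right)} = \left(-9\right) 6 = -54$)
$V = -58$ ($V = -54 - 4 = -58$)
$- 1472 V = \left(-1472\right) \left(-58\right) = 85376$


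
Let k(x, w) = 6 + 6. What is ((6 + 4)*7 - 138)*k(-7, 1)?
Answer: -816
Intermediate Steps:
k(x, w) = 12
((6 + 4)*7 - 138)*k(-7, 1) = ((6 + 4)*7 - 138)*12 = (10*7 - 138)*12 = (70 - 138)*12 = -68*12 = -816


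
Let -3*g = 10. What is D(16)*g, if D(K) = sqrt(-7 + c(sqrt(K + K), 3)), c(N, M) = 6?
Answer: -10*I/3 ≈ -3.3333*I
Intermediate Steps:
g = -10/3 (g = -1/3*10 = -10/3 ≈ -3.3333)
D(K) = I (D(K) = sqrt(-7 + 6) = sqrt(-1) = I)
D(16)*g = I*(-10/3) = -10*I/3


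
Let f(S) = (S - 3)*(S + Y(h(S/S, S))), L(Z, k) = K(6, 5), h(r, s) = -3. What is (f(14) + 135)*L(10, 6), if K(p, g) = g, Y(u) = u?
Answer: 1280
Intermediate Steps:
L(Z, k) = 5
f(S) = (-3 + S)² (f(S) = (S - 3)*(S - 3) = (-3 + S)*(-3 + S) = (-3 + S)²)
(f(14) + 135)*L(10, 6) = ((9 + 14² - 6*14) + 135)*5 = ((9 + 196 - 84) + 135)*5 = (121 + 135)*5 = 256*5 = 1280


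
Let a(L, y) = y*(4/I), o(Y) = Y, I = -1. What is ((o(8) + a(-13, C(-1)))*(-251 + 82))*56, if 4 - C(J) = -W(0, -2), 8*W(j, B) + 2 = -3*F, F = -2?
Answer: 94640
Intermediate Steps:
W(j, B) = 1/2 (W(j, B) = -1/4 + (-3*(-2))/8 = -1/4 + (1/8)*6 = -1/4 + 3/4 = 1/2)
C(J) = 9/2 (C(J) = 4 - (-1)/2 = 4 - 1*(-1/2) = 4 + 1/2 = 9/2)
a(L, y) = -4*y (a(L, y) = y*(4/(-1)) = y*(4*(-1)) = y*(-4) = -4*y)
((o(8) + a(-13, C(-1)))*(-251 + 82))*56 = ((8 - 4*9/2)*(-251 + 82))*56 = ((8 - 18)*(-169))*56 = -10*(-169)*56 = 1690*56 = 94640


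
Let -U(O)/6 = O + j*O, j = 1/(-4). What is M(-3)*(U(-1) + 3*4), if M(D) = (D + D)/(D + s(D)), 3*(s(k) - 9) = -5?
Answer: -297/13 ≈ -22.846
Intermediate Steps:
s(k) = 22/3 (s(k) = 9 + (1/3)*(-5) = 9 - 5/3 = 22/3)
M(D) = 2*D/(22/3 + D) (M(D) = (D + D)/(D + 22/3) = (2*D)/(22/3 + D) = 2*D/(22/3 + D))
j = -1/4 ≈ -0.25000
U(O) = -9*O/2 (U(O) = -6*(O - O/4) = -9*O/2)
M(-3)*(U(-1) + 3*4) = (6*(-3)/(22 + 3*(-3)))*(-9/2*(-1) + 3*4) = (6*(-3)/(22 - 9))*(9/2 + 12) = (6*(-3)/13)*(33/2) = (6*(-3)*(1/13))*(33/2) = -18/13*33/2 = -297/13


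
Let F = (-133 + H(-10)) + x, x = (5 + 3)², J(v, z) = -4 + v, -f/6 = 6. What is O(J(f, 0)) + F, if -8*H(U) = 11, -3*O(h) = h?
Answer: -1369/24 ≈ -57.042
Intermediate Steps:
f = -36 (f = -6*6 = -36)
O(h) = -h/3
H(U) = -11/8 (H(U) = -⅛*11 = -11/8)
x = 64 (x = 8² = 64)
F = -563/8 (F = (-133 - 11/8) + 64 = -1075/8 + 64 = -563/8 ≈ -70.375)
O(J(f, 0)) + F = -(-4 - 36)/3 - 563/8 = -⅓*(-40) - 563/8 = 40/3 - 563/8 = -1369/24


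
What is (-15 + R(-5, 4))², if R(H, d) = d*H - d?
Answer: 1521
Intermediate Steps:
R(H, d) = -d + H*d (R(H, d) = H*d - d = -d + H*d)
(-15 + R(-5, 4))² = (-15 + 4*(-1 - 5))² = (-15 + 4*(-6))² = (-15 - 24)² = (-39)² = 1521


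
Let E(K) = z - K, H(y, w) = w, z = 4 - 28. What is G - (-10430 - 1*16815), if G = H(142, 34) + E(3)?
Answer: 27252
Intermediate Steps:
z = -24
E(K) = -24 - K
G = 7 (G = 34 + (-24 - 1*3) = 34 + (-24 - 3) = 34 - 27 = 7)
G - (-10430 - 1*16815) = 7 - (-10430 - 1*16815) = 7 - (-10430 - 16815) = 7 - 1*(-27245) = 7 + 27245 = 27252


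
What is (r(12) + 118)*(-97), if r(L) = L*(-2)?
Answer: -9118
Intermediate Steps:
r(L) = -2*L
(r(12) + 118)*(-97) = (-2*12 + 118)*(-97) = (-24 + 118)*(-97) = 94*(-97) = -9118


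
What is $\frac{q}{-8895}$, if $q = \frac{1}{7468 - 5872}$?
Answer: $- \frac{1}{14196420} \approx -7.044 \cdot 10^{-8}$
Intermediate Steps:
$q = \frac{1}{1596} \approx 0.00062657$
$\frac{q}{-8895} = \frac{1}{1596 \left(-8895\right)} = \frac{1}{1596} \left(- \frac{1}{8895}\right) = - \frac{1}{14196420}$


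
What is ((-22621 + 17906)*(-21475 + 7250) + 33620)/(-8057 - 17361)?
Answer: -67104495/25418 ≈ -2640.0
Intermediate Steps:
((-22621 + 17906)*(-21475 + 7250) + 33620)/(-8057 - 17361) = (-4715*(-14225) + 33620)/(-25418) = (67070875 + 33620)*(-1/25418) = 67104495*(-1/25418) = -67104495/25418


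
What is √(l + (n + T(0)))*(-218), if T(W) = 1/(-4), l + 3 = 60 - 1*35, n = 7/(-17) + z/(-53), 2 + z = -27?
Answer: -545*√2842655/901 ≈ -1019.8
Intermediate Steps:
z = -29 (z = -2 - 27 = -29)
n = 122/901 (n = 7/(-17) - 29/(-53) = 7*(-1/17) - 29*(-1/53) = -7/17 + 29/53 = 122/901 ≈ 0.13541)
l = 22 (l = -3 + (60 - 1*35) = -3 + (60 - 35) = -3 + 25 = 22)
T(W) = -¼
√(l + (n + T(0)))*(-218) = √(22 + (122/901 - ¼))*(-218) = √(22 - 413/3604)*(-218) = √(78875/3604)*(-218) = (5*√2842655/1802)*(-218) = -545*√2842655/901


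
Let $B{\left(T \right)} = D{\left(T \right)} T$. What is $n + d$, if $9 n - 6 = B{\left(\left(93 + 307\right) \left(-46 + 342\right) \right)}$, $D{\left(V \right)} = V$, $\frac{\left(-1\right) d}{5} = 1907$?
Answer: $\frac{14018474191}{9} \approx 1.5576 \cdot 10^{9}$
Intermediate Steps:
$d = -9535$ ($d = \left(-5\right) 1907 = -9535$)
$B{\left(T \right)} = T^{2}$ ($B{\left(T \right)} = T T = T^{2}$)
$n = \frac{14018560006}{9}$ ($n = \frac{2}{3} + \frac{\left(\left(93 + 307\right) \left(-46 + 342\right)\right)^{2}}{9} = \frac{2}{3} + \frac{\left(400 \cdot 296\right)^{2}}{9} = \frac{2}{3} + \frac{118400^{2}}{9} = \frac{2}{3} + \frac{1}{9} \cdot 14018560000 = \frac{2}{3} + \frac{14018560000}{9} = \frac{14018560006}{9} \approx 1.5576 \cdot 10^{9}$)
$n + d = \frac{14018560006}{9} - 9535 = \frac{14018474191}{9}$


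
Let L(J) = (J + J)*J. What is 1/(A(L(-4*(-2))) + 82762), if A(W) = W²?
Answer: 1/99146 ≈ 1.0086e-5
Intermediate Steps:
L(J) = 2*J² (L(J) = (2*J)*J = 2*J²)
1/(A(L(-4*(-2))) + 82762) = 1/((2*(-4*(-2))²)² + 82762) = 1/((2*8²)² + 82762) = 1/((2*64)² + 82762) = 1/(128² + 82762) = 1/(16384 + 82762) = 1/99146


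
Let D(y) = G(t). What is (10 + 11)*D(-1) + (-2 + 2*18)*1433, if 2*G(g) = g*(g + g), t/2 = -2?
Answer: 49058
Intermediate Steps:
t = -4 (t = 2*(-2) = -4)
G(g) = g² (G(g) = (g*(g + g))/2 = (g*(2*g))/2 = (2*g²)/2 = g²)
D(y) = 16 (D(y) = (-4)² = 16)
(10 + 11)*D(-1) + (-2 + 2*18)*1433 = (10 + 11)*16 + (-2 + 2*18)*1433 = 21*16 + (-2 + 36)*1433 = 336 + 34*1433 = 336 + 48722 = 49058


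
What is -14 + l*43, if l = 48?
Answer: 2050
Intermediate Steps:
-14 + l*43 = -14 + 48*43 = -14 + 2064 = 2050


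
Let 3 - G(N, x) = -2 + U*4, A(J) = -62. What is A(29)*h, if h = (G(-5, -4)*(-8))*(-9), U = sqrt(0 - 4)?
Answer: -22320 + 35712*I ≈ -22320.0 + 35712.0*I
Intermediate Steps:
U = 2*I (U = sqrt(-4) = 2*I ≈ 2.0*I)
G(N, x) = 5 - 8*I (G(N, x) = 3 - (-2 + (2*I)*4) = 3 - (-2 + 8*I) = 3 + (2 - 8*I) = 5 - 8*I)
h = 360 - 576*I (h = ((5 - 8*I)*(-8))*(-9) = (-40 + 64*I)*(-9) = 360 - 576*I ≈ 360.0 - 576.0*I)
A(29)*h = -62*(360 - 576*I) = -22320 + 35712*I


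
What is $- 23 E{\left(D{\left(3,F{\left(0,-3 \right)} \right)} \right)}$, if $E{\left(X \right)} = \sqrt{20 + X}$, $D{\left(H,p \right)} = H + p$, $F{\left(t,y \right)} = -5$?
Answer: $- 69 \sqrt{2} \approx -97.581$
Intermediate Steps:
$- 23 E{\left(D{\left(3,F{\left(0,-3 \right)} \right)} \right)} = - 23 \sqrt{20 + \left(3 - 5\right)} = - 23 \sqrt{20 - 2} = - 23 \sqrt{18} = - 23 \cdot 3 \sqrt{2} = - 69 \sqrt{2}$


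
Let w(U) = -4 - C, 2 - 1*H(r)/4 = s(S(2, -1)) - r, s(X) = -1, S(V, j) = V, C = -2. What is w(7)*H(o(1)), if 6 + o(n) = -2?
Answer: 40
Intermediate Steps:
o(n) = -8 (o(n) = -6 - 2 = -8)
H(r) = 12 + 4*r (H(r) = 8 - 4*(-1 - r) = 8 + (4 + 4*r) = 12 + 4*r)
w(U) = -2 (w(U) = -4 - 1*(-2) = -4 + 2 = -2)
w(7)*H(o(1)) = -2*(12 + 4*(-8)) = -2*(12 - 32) = -2*(-20) = 40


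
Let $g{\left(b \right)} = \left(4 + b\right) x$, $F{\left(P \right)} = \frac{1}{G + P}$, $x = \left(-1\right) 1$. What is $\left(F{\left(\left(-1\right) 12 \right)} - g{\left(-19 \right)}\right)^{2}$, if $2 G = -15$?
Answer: $\frac{344569}{1521} \approx 226.54$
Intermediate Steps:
$G = - \frac{15}{2}$ ($G = \frac{1}{2} \left(-15\right) = - \frac{15}{2} \approx -7.5$)
$x = -1$
$F{\left(P \right)} = \frac{1}{- \frac{15}{2} + P}$
$g{\left(b \right)} = -4 - b$ ($g{\left(b \right)} = \left(4 + b\right) \left(-1\right) = -4 - b$)
$\left(F{\left(\left(-1\right) 12 \right)} - g{\left(-19 \right)}\right)^{2} = \left(\frac{2}{-15 + 2 \left(\left(-1\right) 12\right)} - \left(-4 - -19\right)\right)^{2} = \left(\frac{2}{-15 + 2 \left(-12\right)} - \left(-4 + 19\right)\right)^{2} = \left(\frac{2}{-15 - 24} - 15\right)^{2} = \left(\frac{2}{-39} - 15\right)^{2} = \left(2 \left(- \frac{1}{39}\right) - 15\right)^{2} = \left(- \frac{2}{39} - 15\right)^{2} = \left(- \frac{587}{39}\right)^{2} = \frac{344569}{1521}$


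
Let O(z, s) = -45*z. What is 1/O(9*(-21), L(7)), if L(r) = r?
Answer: 1/8505 ≈ 0.00011758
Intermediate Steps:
1/O(9*(-21), L(7)) = 1/(-405*(-21)) = 1/(-45*(-189)) = 1/8505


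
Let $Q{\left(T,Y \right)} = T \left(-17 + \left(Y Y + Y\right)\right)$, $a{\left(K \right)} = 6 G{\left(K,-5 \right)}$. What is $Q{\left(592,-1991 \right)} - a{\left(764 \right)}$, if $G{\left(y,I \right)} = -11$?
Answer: $2345547282$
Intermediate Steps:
$a{\left(K \right)} = -66$ ($a{\left(K \right)} = 6 \left(-11\right) = -66$)
$Q{\left(T,Y \right)} = T \left(-17 + Y + Y^{2}\right)$ ($Q{\left(T,Y \right)} = T \left(-17 + \left(Y^{2} + Y\right)\right) = T \left(-17 + \left(Y + Y^{2}\right)\right) = T \left(-17 + Y + Y^{2}\right)$)
$Q{\left(592,-1991 \right)} - a{\left(764 \right)} = 592 \left(-17 - 1991 + \left(-1991\right)^{2}\right) - -66 = 592 \left(-17 - 1991 + 3964081\right) + 66 = 592 \cdot 3962073 + 66 = 2345547216 + 66 = 2345547282$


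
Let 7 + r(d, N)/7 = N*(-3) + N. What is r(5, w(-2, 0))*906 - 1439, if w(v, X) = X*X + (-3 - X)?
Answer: -7781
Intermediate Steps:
w(v, X) = -3 + X**2 - X (w(v, X) = X**2 + (-3 - X) = -3 + X**2 - X)
r(d, N) = -49 - 14*N (r(d, N) = -49 + 7*(N*(-3) + N) = -49 + 7*(-3*N + N) = -49 + 7*(-2*N) = -49 - 14*N)
r(5, w(-2, 0))*906 - 1439 = (-49 - 14*(-3 + 0**2 - 1*0))*906 - 1439 = (-49 - 14*(-3 + 0 + 0))*906 - 1439 = (-49 - 14*(-3))*906 - 1439 = (-49 + 42)*906 - 1439 = -7*906 - 1439 = -6342 - 1439 = -7781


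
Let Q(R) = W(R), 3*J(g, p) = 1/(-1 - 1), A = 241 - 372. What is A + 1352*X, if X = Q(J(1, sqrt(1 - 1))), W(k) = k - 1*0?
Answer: -1069/3 ≈ -356.33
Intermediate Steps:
W(k) = k (W(k) = k + 0 = k)
A = -131
J(g, p) = -1/6 (J(g, p) = 1/(3*(-1 - 1)) = (1/3)/(-2) = (1/3)*(-1/2) = -1/6)
Q(R) = R
X = -1/6 ≈ -0.16667
A + 1352*X = -131 + 1352*(-1/6) = -131 - 676/3 = -1069/3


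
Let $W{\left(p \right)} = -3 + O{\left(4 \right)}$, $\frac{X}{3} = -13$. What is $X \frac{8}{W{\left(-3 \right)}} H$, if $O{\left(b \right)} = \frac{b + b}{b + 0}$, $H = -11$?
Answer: $-3432$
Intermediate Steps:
$X = -39$ ($X = 3 \left(-13\right) = -39$)
$O{\left(b \right)} = 2$ ($O{\left(b \right)} = \frac{2 b}{b} = 2$)
$W{\left(p \right)} = -1$ ($W{\left(p \right)} = -3 + 2 = -1$)
$X \frac{8}{W{\left(-3 \right)}} H = - 39 \frac{8}{-1} \left(-11\right) = - 39 \cdot 8 \left(-1\right) \left(-11\right) = \left(-39\right) \left(-8\right) \left(-11\right) = 312 \left(-11\right) = -3432$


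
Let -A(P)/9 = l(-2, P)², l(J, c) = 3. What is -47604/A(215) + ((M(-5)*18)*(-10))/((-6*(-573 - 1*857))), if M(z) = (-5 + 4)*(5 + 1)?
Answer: 2269610/3861 ≈ 587.83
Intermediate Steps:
M(z) = -6 (M(z) = -1*6 = -6)
A(P) = -81 (A(P) = -9*3² = -9*9 = -81)
-47604/A(215) + ((M(-5)*18)*(-10))/((-6*(-573 - 1*857))) = -47604/(-81) + (-6*18*(-10))/((-6*(-573 - 1*857))) = -47604*(-1/81) + (-108*(-10))/((-6*(-573 - 857))) = 15868/27 + 1080/((-6*(-1430))) = 15868/27 + 1080/8580 = 15868/27 + 1080*(1/8580) = 15868/27 + 18/143 = 2269610/3861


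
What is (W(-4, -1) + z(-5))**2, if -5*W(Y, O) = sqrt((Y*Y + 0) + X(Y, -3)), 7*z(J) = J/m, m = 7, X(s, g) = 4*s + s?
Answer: -8979/60025 + 4*I/49 ≈ -0.14959 + 0.081633*I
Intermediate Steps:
X(s, g) = 5*s
z(J) = J/49 (z(J) = (J/7)/7 = J/49)
W(Y, O) = -sqrt(Y**2 + 5*Y)/5 (W(Y, O) = -sqrt((Y*Y + 0) + 5*Y)/5 = -sqrt((Y**2 + 0) + 5*Y)/5 = -sqrt(Y**2 + 5*Y)/5)
(W(-4, -1) + z(-5))**2 = (-2*I*sqrt(5 - 4)/5 + (1/49)*(-5))**2 = (-2*I/5 - 5/49)**2 = (-5/49 - 2*I/5)**2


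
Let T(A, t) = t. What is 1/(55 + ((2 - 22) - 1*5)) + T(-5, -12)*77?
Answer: -27719/30 ≈ -923.97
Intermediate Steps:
1/(55 + ((2 - 22) - 1*5)) + T(-5, -12)*77 = 1/(55 + ((2 - 22) - 1*5)) - 12*77 = 1/(55 + (-20 - 5)) - 924 = 1/(55 - 25) - 924 = 1/30 - 924 = -27719/30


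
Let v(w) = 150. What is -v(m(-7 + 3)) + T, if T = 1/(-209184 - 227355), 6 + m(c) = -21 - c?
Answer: -65480851/436539 ≈ -150.00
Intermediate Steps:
m(c) = -27 - c (m(c) = -6 + (-21 - c) = -27 - c)
T = -1/436539 (T = 1/(-436539) = -1/436539 ≈ -2.2907e-6)
-v(m(-7 + 3)) + T = -1*150 - 1/436539 = -150 - 1/436539 = -65480851/436539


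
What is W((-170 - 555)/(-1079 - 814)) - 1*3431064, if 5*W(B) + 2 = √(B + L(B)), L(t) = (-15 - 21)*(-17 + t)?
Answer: -17155322/5 + √2145035913/9465 ≈ -3.4311e+6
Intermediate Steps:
L(t) = 612 - 36*t (L(t) = -36*(-17 + t) = 612 - 36*t)
W(B) = -⅖ + √(612 - 35*B)/5 (W(B) = -⅖ + √(B + (612 - 36*B))/5 = -⅖ + √(612 - 35*B)/5)
W((-170 - 555)/(-1079 - 814)) - 1*3431064 = (-⅖ + √(612 - 35*(-170 - 555)/(-1079 - 814))/5) - 1*3431064 = (-⅖ + √(612 - (-25375)/(-1893))/5) - 3431064 = (-⅖ + √(612 - (-25375)*(-1)/1893)/5) - 3431064 = (-⅖ + √(612 - 35*725/1893)/5) - 3431064 = (-⅖ + √(612 - 25375/1893)/5) - 3431064 = (-⅖ + √(1133141/1893)/5) - 3431064 = (-⅖ + (√2145035913/1893)/5) - 3431064 = (-⅖ + √2145035913/9465) - 3431064 = -17155322/5 + √2145035913/9465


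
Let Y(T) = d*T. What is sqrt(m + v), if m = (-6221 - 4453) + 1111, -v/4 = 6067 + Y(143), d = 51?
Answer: I*sqrt(63003) ≈ 251.0*I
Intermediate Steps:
Y(T) = 51*T
v = -53440 (v = -4*(6067 + 51*143) = -4*(6067 + 7293) = -4*13360 = -53440)
m = -9563 (m = -10674 + 1111 = -9563)
sqrt(m + v) = sqrt(-9563 - 53440) = sqrt(-63003) = I*sqrt(63003)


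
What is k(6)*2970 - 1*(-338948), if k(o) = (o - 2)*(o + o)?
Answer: 481508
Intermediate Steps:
k(o) = 2*o*(-2 + o) (k(o) = (-2 + o)*(2*o) = 2*o*(-2 + o))
k(6)*2970 - 1*(-338948) = (2*6*(-2 + 6))*2970 - 1*(-338948) = (2*6*4)*2970 + 338948 = 48*2970 + 338948 = 142560 + 338948 = 481508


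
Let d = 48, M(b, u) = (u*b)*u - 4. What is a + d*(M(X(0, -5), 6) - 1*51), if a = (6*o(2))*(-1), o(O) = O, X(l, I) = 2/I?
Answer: -16716/5 ≈ -3343.2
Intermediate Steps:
M(b, u) = -4 + b*u² (M(b, u) = (b*u)*u - 4 = b*u² - 4 = -4 + b*u²)
a = -12 (a = (6*2)*(-1) = 12*(-1) = -12)
a + d*(M(X(0, -5), 6) - 1*51) = -12 + 48*((-4 + (2/(-5))*6²) - 1*51) = -12 + 48*((-4 + (2*(-⅕))*36) - 51) = -12 + 48*((-4 - ⅖*36) - 51) = -12 + 48*((-4 - 72/5) - 51) = -12 + 48*(-92/5 - 51) = -12 + 48*(-347/5) = -12 - 16656/5 = -16716/5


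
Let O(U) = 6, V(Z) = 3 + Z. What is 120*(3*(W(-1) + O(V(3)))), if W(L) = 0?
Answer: 2160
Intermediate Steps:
120*(3*(W(-1) + O(V(3)))) = 120*(3*(0 + 6)) = 120*(3*6) = 120*18 = 2160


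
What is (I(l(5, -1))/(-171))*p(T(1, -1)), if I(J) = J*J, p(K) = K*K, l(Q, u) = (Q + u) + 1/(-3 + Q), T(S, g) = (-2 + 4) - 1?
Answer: -9/76 ≈ -0.11842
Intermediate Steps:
T(S, g) = 1 (T(S, g) = 2 - 1 = 1)
l(Q, u) = Q + u + 1/(-3 + Q)
p(K) = K²
I(J) = J²
(I(l(5, -1))/(-171))*p(T(1, -1)) = (((1 + 5² - 3*5 - 3*(-1) + 5*(-1))/(-3 + 5))²/(-171))*1² = (((1 + 25 - 15 + 3 - 5)/2)²*(-1/171))*1 = (((½)*9)²*(-1/171))*1 = ((9/2)²*(-1/171))*1 = ((81/4)*(-1/171))*1 = -9/76*1 = -9/76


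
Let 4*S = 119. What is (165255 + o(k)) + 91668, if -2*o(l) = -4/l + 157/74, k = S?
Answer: 4524910377/17612 ≈ 2.5692e+5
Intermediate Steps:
S = 119/4 (S = (¼)*119 = 119/4 ≈ 29.750)
k = 119/4 ≈ 29.750
o(l) = -157/148 + 2/l (o(l) = -(-4/l + 157/74)/2 = -(157/74 - 4/l)/2 = -157/148 + 2/l)
(165255 + o(k)) + 91668 = (165255 + (-157/148 + 2/(119/4))) + 91668 = (165255 + (-157/148 + 2*(4/119))) + 91668 = (165255 + (-157/148 + 8/119)) + 91668 = (165255 - 17499/17612) + 91668 = 2910453561/17612 + 91668 = 4524910377/17612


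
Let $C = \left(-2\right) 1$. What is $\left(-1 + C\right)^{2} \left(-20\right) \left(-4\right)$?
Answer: $720$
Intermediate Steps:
$C = -2$
$\left(-1 + C\right)^{2} \left(-20\right) \left(-4\right) = \left(-1 - 2\right)^{2} \left(-20\right) \left(-4\right) = \left(-3\right)^{2} \left(-20\right) \left(-4\right) = 9 \left(-20\right) \left(-4\right) = \left(-180\right) \left(-4\right) = 720$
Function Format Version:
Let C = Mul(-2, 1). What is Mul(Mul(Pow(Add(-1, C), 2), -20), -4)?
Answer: 720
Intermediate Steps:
C = -2
Mul(Mul(Pow(Add(-1, C), 2), -20), -4) = Mul(Mul(Pow(Add(-1, -2), 2), -20), -4) = Mul(Mul(Pow(-3, 2), -20), -4) = Mul(Mul(9, -20), -4) = Mul(-180, -4) = 720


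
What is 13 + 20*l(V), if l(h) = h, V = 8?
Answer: 173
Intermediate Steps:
13 + 20*l(V) = 13 + 20*8 = 13 + 160 = 173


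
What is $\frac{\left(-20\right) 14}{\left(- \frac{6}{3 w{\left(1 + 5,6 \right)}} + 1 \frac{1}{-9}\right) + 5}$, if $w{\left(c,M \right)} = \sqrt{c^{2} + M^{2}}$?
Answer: $- \frac{221760}{3863} - \frac{7560 \sqrt{2}}{3863} \approx -60.174$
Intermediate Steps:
$w{\left(c,M \right)} = \sqrt{M^{2} + c^{2}}$
$\frac{\left(-20\right) 14}{\left(- \frac{6}{3 w{\left(1 + 5,6 \right)}} + 1 \frac{1}{-9}\right) + 5} = \frac{\left(-20\right) 14}{\left(- \frac{6}{3 \sqrt{6^{2} + \left(1 + 5\right)^{2}}} + 1 \frac{1}{-9}\right) + 5} = - \frac{280}{\left(- \frac{6}{3 \sqrt{36 + 6^{2}}} + 1 \left(- \frac{1}{9}\right)\right) + 5} = - \frac{280}{\left(- \frac{6}{3 \sqrt{36 + 36}} - \frac{1}{9}\right) + 5} = - \frac{280}{\left(- \frac{6}{3 \sqrt{72}} - \frac{1}{9}\right) + 5} = - \frac{280}{\left(- \frac{6}{3 \cdot 6 \sqrt{2}} - \frac{1}{9}\right) + 5} = - \frac{280}{\left(- \frac{6}{18 \sqrt{2}} - \frac{1}{9}\right) + 5} = - \frac{280}{\left(- 6 \frac{\sqrt{2}}{36} - \frac{1}{9}\right) + 5} = - \frac{280}{\left(- \frac{\sqrt{2}}{6} - \frac{1}{9}\right) + 5} = - \frac{280}{\left(- \frac{1}{9} - \frac{\sqrt{2}}{6}\right) + 5} = - \frac{280}{\frac{44}{9} - \frac{\sqrt{2}}{6}}$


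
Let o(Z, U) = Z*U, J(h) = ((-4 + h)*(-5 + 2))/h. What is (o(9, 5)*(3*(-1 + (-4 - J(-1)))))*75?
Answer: 101250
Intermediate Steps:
J(h) = (12 - 3*h)/h (J(h) = ((-4 + h)*(-3))/h = (12 - 3*h)/h)
o(Z, U) = U*Z
(o(9, 5)*(3*(-1 + (-4 - J(-1)))))*75 = ((5*9)*(3*(-1 + (-4 - (-3 + 12/(-1))))))*75 = (45*(3*(-1 + (-4 - (-3 + 12*(-1))))))*75 = (45*(3*(-1 + (-4 - (-3 - 12)))))*75 = (45*(3*(-1 + (-4 - 1*(-15)))))*75 = (45*(3*(-1 + (-4 + 15))))*75 = (45*(3*(-1 + 11)))*75 = (45*(3*10))*75 = (45*30)*75 = 1350*75 = 101250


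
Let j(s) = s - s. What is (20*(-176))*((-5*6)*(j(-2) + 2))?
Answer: 211200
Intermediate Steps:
j(s) = 0
(20*(-176))*((-5*6)*(j(-2) + 2)) = (20*(-176))*((-5*6)*(0 + 2)) = -(-105600)*2 = -3520*(-60) = 211200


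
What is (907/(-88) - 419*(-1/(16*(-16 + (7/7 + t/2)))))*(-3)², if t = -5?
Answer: -163593/1540 ≈ -106.23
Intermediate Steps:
(907/(-88) - 419*(-1/(16*(-16 + (7/7 + t/2)))))*(-3)² = (907/(-88) - 419*(-1/(16*(-16 + (7/7 - 5/2)))))*(-3)² = (907*(-1/88) - 419*(-1/(16*(-16 + (7*(⅐) - 5*½)))))*9 = (-907/88 - 419*(-1/(16*(-16 + (1 - 5/2)))))*9 = (-907/88 - 419*(-1/(16*(-16 - 3/2))))*9 = (-907/88 - 419/((-16*(-35/2))))*9 = (-907/88 - 419/280)*9 = -18177/1540*9 = -163593/1540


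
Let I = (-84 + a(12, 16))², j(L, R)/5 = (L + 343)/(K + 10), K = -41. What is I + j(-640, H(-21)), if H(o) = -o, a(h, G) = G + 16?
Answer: 85309/31 ≈ 2751.9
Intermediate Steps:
a(h, G) = 16 + G
j(L, R) = -1715/31 - 5*L/31 (j(L, R) = 5*((L + 343)/(-41 + 10)) = 5*((343 + L)/(-31)) = 5*((343 + L)*(-1/31)) = 5*(-343/31 - L/31) = -1715/31 - 5*L/31)
I = 2704 (I = (-84 + (16 + 16))² = (-84 + 32)² = (-52)² = 2704)
I + j(-640, H(-21)) = 2704 + (-1715/31 - 5/31*(-640)) = 2704 + (-1715/31 + 3200/31) = 2704 + 1485/31 = 85309/31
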